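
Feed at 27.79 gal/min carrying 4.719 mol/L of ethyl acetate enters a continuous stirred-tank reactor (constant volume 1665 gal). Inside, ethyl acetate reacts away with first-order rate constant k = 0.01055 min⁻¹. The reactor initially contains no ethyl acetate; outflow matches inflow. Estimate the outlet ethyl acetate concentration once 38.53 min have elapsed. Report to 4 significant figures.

V dC/dt = Q(C_in − C) − k V C.
This is linear with rate a = Q/V + k = 0.0272407 min⁻¹.
C_ss = Q C_in/(Q + kV) = 2.89139 mol/L; C(t) = C_ss + (C₀ − C_ss) e^(−a t).
C(38.53) = 2.89139 + (-2.89139)·e^(−0.0272407·38.53) = 2.89139 + (-2.89139)·0.350083 = 1.87916 mol/L.

1.879 mol/L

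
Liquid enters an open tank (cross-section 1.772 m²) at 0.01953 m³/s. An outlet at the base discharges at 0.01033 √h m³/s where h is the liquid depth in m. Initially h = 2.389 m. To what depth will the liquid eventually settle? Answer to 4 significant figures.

Level balance: A dh/dt = 0.01953 − 0.01033 √h. Setting dh/dt = 0:
Q_in = 0.01033 √h_ss ⇒ √h_ss = 0.01953/0.01033 = 1.89061.
h_ss = 1.89061² = 3.57441 m. (Since h₀ = 2.389 m < h_ss, the level will rise toward this value.)

3.574 m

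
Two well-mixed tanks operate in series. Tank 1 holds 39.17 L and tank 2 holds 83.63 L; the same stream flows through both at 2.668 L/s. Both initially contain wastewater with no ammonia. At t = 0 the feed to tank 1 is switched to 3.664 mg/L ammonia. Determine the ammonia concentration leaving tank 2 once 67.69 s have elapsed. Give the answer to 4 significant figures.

2.901 mg/L

Each tank obeys Vᵢ dCᵢ/dt = Q(Cᵢ₋₁ − Cᵢ), so τᵢ = Vᵢ/Q.
τ₁ = 39.17/2.668 = 14.6814 s; τ₂ = 83.63/2.668 = 31.3456 s.
Solving the cascade with C₁(0)=C₂(0)=0 gives C₂(t) = C_in[1 − (τ₁ e^(−t/τ₁) − τ₂ e^(−t/τ₂))/(τ₁ − τ₂)].
At t = 67.69: e^(−t/τ₁) = 0.00994592, e^(−t/τ₂) = 0.115386.
C₂ = 3.664·[1 − (14.6814·0.00994592 − 31.3456·0.115386)/(-16.6642)] = 3.664·0.791720 = 2.90086 mg/L.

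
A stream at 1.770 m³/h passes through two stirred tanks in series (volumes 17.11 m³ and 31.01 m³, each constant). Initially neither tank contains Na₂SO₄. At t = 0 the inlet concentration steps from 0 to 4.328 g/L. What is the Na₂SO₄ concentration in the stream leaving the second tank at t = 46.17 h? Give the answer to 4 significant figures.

3.681 g/L

Species balance on tank i: dCᵢ/dt = (Cᵢ₋₁ − Cᵢ)/τᵢ with τᵢ = Vᵢ/Q.
τ₁ = 17.11/1.770 = 9.66667 h; τ₂ = 31.01/1.770 = 17.5198 h.
Tank 1: C₁ = C_in(1 − e^(−t/τ₁)). Tank 2 (τ₁ ≠ τ₂): C₂ = C_in[1 − (τ₁ e^(−t/τ₁) − τ₂ e^(−t/τ₂))/(τ₁ − τ₂)].
At t = 46.17: e^(−t/τ₁) = 0.00842791, e^(−t/τ₂) = 0.0716969.
C₂ = 4.328·[1 − (9.66667·0.00842791 − 17.5198·0.0716969)/(-7.85311)] = 4.328·0.850423 = 3.68063 g/L.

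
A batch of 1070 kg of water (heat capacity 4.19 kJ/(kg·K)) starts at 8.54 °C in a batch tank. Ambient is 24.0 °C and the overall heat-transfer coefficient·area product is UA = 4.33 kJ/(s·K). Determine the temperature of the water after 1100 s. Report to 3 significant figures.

Lumped-capacitance energy balance: M c_p dT/dt = UA(T_amb − T).
dT/dt = (T_ss − T)/τ with T_ss = T_amb = 24.000 °C, τ = M c_p/UA = 1070·4.19/4.33 = 1035.4 s.
T approaches T_ss exponentially: T(t) = T_ss + (T₀ − T_ss) e^(−t/τ).
T(1100) = 24.000 + (-15.460)·0.34563 = 18.657 °C.

18.7 °C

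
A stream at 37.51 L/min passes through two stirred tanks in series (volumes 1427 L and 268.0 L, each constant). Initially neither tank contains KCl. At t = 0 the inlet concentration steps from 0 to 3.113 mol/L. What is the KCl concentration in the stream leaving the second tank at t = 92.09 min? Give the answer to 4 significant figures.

2.772 mol/L

Each tank obeys Vᵢ dCᵢ/dt = Q(Cᵢ₋₁ − Cᵢ), so τᵢ = Vᵢ/Q.
τ₁ = 1427/37.51 = 38.0432 min; τ₂ = 268.0/37.51 = 7.14476 min.
Solving the cascade with C₁(0)=C₂(0)=0 gives C₂(t) = C_in[1 − (τ₁ e^(−t/τ₁) − τ₂ e^(−t/τ₂))/(τ₁ − τ₂)].
At t = 92.09: e^(−t/τ₁) = 0.0888621, e^(−t/τ₂) = 2.52527e-06.
C₂ = 3.113·[1 − (38.0432·0.0888621 − 7.14476·2.52527e-06)/(30.8984)] = 3.113·0.890591 = 2.77241 mol/L.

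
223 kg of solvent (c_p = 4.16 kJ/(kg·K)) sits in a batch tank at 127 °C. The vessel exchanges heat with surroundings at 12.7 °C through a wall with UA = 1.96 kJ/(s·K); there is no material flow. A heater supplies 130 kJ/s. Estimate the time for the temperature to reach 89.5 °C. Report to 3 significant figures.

720 s

M c_p dT/dt = −UA(T − T_amb) + Q̇.
τ = M c_p/UA = 473.31 s; T_ss = T_amb + Q̇/UA = 12.7 + 130/1.96 = 79.027 °C.
T(t) = T_ss + (T₀ − T_ss)e^(−t/τ); set T = 89.5:
t = −τ ln[(T − T_ss)/(T₀ − T_ss)] = −473.31 · ln(0.21832) = 720.28 s.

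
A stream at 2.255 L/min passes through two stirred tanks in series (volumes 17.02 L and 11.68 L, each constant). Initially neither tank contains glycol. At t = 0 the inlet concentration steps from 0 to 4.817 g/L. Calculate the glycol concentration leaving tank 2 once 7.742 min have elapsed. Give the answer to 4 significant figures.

1.676 g/L

Species balance on tank i: dCᵢ/dt = (Cᵢ₋₁ − Cᵢ)/τᵢ with τᵢ = Vᵢ/Q.
τ₁ = 17.02/2.255 = 7.54767 min; τ₂ = 11.68/2.255 = 5.17960 min.
Tank 1: C₁ = C_in(1 − e^(−t/τ₁)). Tank 2 (τ₁ ≠ τ₂): C₂ = C_in[1 − (τ₁ e^(−t/τ₁) − τ₂ e^(−t/τ₂))/(τ₁ − τ₂)].
At t = 7.742: e^(−t/τ₁) = 0.358529, e^(−t/τ₂) = 0.224314.
C₂ = 4.817·[1 − (7.54767·0.358529 − 5.17960·0.224314)/(2.36807)] = 4.817·0.347908 = 1.67587 g/L.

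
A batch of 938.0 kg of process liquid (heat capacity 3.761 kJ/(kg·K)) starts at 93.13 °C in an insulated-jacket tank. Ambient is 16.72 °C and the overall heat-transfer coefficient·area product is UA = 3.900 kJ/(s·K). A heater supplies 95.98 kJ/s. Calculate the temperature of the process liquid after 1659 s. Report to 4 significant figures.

Energy balance: M c_p dT/dt = −UA(T − T_amb) + Q̇.
dT/dt = (T_ss − T)/τ with T_ss = T_amb + Q̇/UA = 16.72 + 95.98/3.900 = 41.3303 °C, τ = M c_p/UA = 938.0·3.761/3.900 = 904.569 s.
T approaches T_ss exponentially: T(t) = T_ss + (T₀ − T_ss) e^(−t/τ).
T(1659) = 41.3303 + (51.7997)·0.159769 = 49.6063 °C.

49.61 °C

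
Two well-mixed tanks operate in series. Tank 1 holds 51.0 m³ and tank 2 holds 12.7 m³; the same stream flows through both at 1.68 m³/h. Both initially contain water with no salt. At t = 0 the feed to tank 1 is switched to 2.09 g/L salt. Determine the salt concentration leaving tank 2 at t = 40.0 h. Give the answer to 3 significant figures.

Species balance on tank i: dCᵢ/dt = (Cᵢ₋₁ − Cᵢ)/τᵢ with τᵢ = Vᵢ/Q.
τ₁ = 51.0/1.68 = 30.357 h; τ₂ = 12.7/1.68 = 7.5595 h.
Tank 1: C₁ = C_in(1 − e^(−t/τ₁)). Tank 2 (τ₁ ≠ τ₂): C₂ = C_in[1 − (τ₁ e^(−t/τ₁) − τ₂ e^(−t/τ₂))/(τ₁ − τ₂)].
At t = 40.0: e^(−t/τ₁) = 0.26776, e^(−t/τ₂) = 0.0050350.
C₂ = 2.09·[1 − (30.357·0.26776 − 7.5595·0.0050350)/(22.798)] = 2.09·0.64512 = 1.3483 g/L.

1.35 g/L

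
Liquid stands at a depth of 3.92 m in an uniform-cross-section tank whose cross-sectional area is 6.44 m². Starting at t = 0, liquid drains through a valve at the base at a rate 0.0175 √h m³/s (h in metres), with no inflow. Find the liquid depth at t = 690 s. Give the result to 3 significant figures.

1.09 m

With no inflow, A dh/dt = −0.0175 √h.
∫ h^(−1/2) dh = −(0.0175/A) ∫ dt, giving 2√h = 2√h₀ − (0.0175/A) t.
√h = √3.92 − 0.0175·690/(2·6.44) = 1.9799 − 0.93750 = 1.0424.
h = 1.0424² = 1.0866 m.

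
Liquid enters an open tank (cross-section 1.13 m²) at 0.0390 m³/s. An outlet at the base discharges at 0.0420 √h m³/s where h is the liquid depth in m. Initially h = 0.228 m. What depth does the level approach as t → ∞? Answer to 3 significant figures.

0.862 m

Level balance: A dh/dt = 0.0390 − 0.0420 √h. Setting dh/dt = 0:
Q_in = 0.0420 √h_ss ⇒ √h_ss = 0.0390/0.0420 = 0.92857.
h_ss = 0.92857² = 0.86224 m. (Since h₀ = 0.228 m < h_ss, the level will rise toward this value.)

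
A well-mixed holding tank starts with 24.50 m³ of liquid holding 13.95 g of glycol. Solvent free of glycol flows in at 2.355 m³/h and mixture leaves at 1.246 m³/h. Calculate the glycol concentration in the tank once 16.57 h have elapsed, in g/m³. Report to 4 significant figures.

Total volume: dV/dt = Q_in − Q_out = 1.10900 m³/h, so V(t) = 24.50 + 1.10900 t and V(16.57) = 42.8761 m³.
Species balance (pure solvent in): dm/dt = −Q_out · m/V(t).
dm/m = −Q_out dt/(V₀ + 1.10900 t); integrating gives ln(m/m₀) = −(Q_out/(Q_in−Q_out)) ln(V/V₀).
m = m₀ (V₀/V)^(Q_out/(Q_in−Q_out)) = 13.95 × (24.50/42.8761)^(1.12353) = 7.43874 g.
C = m/V = 7.43874/42.8761 = 0.173494 g/m³.

0.1735 g/m³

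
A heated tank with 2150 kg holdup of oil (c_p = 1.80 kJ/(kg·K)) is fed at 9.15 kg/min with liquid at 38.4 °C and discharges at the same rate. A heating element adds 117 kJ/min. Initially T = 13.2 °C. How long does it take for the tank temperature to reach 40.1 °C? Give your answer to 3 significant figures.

420 min

Heat balance on the well-mixed liquid: M c_p dT/dt = ṁ c_p (T_in − T) + 117.
τ = M/ṁ = 234.97 min; T_ss = T_in + Q̇/(ṁ c_p) = 45.504 °C.
T(t) = T_ss + (T₀ − T_ss) e^(−t/τ). Set T = 40.1:
e^(−t/τ) = (40.1 − 45.504)/(13.2 − 45.504) = 0.16728
t = −234.97 · ln(0.16728) = 420.15 min.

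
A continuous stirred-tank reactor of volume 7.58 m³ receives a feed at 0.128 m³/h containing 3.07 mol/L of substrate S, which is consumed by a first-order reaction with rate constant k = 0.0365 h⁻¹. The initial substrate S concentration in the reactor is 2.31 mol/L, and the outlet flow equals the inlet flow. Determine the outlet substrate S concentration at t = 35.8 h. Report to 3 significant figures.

1.17 mol/L

Accumulation = in − out − consumed: V dC/dt = Q C_in − Q C − k V C.
This is linear with rate a = Q/V + k = 0.053387 h⁻¹.
C_ss = Q C_in/(Q + kV) = 0.97106 mol/L; C(t) = C_ss + (C₀ − C_ss) e^(−a t).
C(35.8) = 0.97106 + (1.3389)·e^(−0.053387·35.8) = 0.97106 + (1.3389)·0.14790 = 1.1691 mol/L.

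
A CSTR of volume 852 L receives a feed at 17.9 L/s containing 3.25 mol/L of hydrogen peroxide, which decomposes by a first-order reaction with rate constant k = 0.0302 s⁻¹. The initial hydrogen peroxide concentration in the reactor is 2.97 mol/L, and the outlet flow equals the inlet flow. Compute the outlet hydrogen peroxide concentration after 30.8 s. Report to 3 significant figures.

V dC/dt = Q(C_in − C) − k V C.
dC/dt = (Q/V) C_in − (Q/V + k) C; effective rate a = Q/V + k = 0.021009 + 0.0302 = 0.051209 s⁻¹.
C_ss = Q C_in/(Q + kV) = 1.3334 mol/L; C(t) = C_ss + (C₀ − C_ss) e^(−a t).
C(30.8) = 1.3334 + (1.6366)·e^(−0.051209·30.8) = 1.3334 + (1.6366)·0.20654 = 1.6714 mol/L.

1.67 mol/L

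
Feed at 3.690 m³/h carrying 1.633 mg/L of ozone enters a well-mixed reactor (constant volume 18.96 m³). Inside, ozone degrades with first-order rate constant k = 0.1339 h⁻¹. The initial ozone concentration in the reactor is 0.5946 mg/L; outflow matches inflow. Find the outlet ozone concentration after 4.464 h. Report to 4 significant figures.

Species balance: V dC/dt = Q C_in − Q C − k V C.
This is linear with rate a = Q/V + k = 0.328520 h⁻¹.
C_ss = Q C_in/(Q + kV) = 0.967413 mg/L; C(t) = C_ss + (C₀ − C_ss) e^(−a t).
C(4.464) = 0.967413 + (-0.372813)·e^(−0.328520·4.464) = 0.967413 + (-0.372813)·0.230728 = 0.881395 mg/L.

0.8814 mg/L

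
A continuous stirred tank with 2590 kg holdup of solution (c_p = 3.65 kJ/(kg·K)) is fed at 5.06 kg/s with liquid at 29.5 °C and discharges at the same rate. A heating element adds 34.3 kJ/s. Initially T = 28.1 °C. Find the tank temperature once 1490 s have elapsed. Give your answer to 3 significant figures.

31.2 °C

Energy balance: M c_p dT/dt = ṁ c_p (T_in − T) + 34.3.
Rearrange: dT/dt = (T_ss − T)/τ with τ = M/ṁ = 511.86 s and T_ss = T_in + Q̇/(ṁ c_p) = 31.357 °C.
T approaches T_ss exponentially: T(t) = T_ss + (T₀ − T_ss) e^(−t/τ).
T(1490) = 31.357 + (-3.2572)·e^(−1490/511.86) = 31.357 + (-3.2572)·0.054423 = 31.180 °C.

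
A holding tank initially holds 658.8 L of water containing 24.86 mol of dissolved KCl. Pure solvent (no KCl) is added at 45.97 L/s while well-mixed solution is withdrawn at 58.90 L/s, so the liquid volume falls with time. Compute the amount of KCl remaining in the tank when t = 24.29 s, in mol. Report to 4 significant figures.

Let m(t) be the amount of KCl. Volume: V(t) = V₀ + (Q_in − Q_out) t = 658.8 − 12.9300 t; V(24.29) = 344.730 L.
No KCl enters, so dm/dt = −Q_out · (m/V).
Separate: dm/m = −Q_out dt/V(t) ⇒ ln(m/m₀) = −(Q_out/(Q_in−Q_out)) ln(V/V₀).
m = m₀ (V₀/V)^(Q_out/(Q_in−Q_out)) = 24.86 × (658.8/344.730)^(-4.55530) = 1.30081 mol.

1.301 mol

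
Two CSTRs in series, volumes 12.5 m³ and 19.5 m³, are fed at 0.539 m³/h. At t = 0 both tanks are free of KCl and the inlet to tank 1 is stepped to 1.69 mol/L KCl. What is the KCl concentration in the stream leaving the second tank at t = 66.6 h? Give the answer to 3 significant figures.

Each tank obeys Vᵢ dCᵢ/dt = Q(Cᵢ₋₁ − Cᵢ), so τᵢ = Vᵢ/Q.
τ₁ = 12.5/0.539 = 23.191 h; τ₂ = 19.5/0.539 = 36.178 h.
Tank 1: C₁ = C_in(1 − e^(−t/τ₁)). Tank 2 (τ₁ ≠ τ₂): C₂ = C_in[1 − (τ₁ e^(−t/τ₁) − τ₂ e^(−t/τ₂))/(τ₁ − τ₂)].
At t = 66.6: e^(−t/τ₁) = 0.056597, e^(−t/τ₂) = 0.15868.
C₂ = 1.69·[1 − (23.191·0.056597 − 36.178·0.15868)/(-12.987)] = 1.69·0.65904 = 1.1138 mol/L.

1.11 mol/L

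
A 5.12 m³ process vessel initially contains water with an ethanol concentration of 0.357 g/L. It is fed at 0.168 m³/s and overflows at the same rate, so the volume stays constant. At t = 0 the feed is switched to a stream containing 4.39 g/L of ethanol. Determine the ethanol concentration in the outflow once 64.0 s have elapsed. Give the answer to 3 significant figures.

Transient balance on the dissolved component: V dC/dt = Q(C_in − C).
Rewrite as dC/dt + C/τ = C_in/τ, τ = V/Q = 30.476 s.
Solution: C(t) = C_in + (C₀ − C_in) e^(−t/τ).
C(64.0) = 4.39 + (0.357 − 4.39)·e^(−64.0/30.476) = 4.39 + (-4.0330)·0.12246 = 3.8961 g/L.

3.90 g/L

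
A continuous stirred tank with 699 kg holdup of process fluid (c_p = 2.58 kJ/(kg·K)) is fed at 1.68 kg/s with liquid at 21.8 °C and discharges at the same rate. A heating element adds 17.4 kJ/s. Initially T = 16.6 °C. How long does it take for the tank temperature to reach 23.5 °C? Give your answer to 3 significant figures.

575 s

M c_p dT/dt = ṁ c_p (T_in − T) + Q̇.
τ = M/ṁ = 416.07 s; T_ss = T_in + Q̇/(ṁ c_p) = 25.814 °C.
T(t) = T_ss + (T₀ − T_ss) e^(−t/τ). Set T = 23.5:
e^(−t/τ) = (23.5 − 25.814)/(16.6 − 25.814) = 0.25117
t = −416.07 · ln(0.25117) = 574.85 s.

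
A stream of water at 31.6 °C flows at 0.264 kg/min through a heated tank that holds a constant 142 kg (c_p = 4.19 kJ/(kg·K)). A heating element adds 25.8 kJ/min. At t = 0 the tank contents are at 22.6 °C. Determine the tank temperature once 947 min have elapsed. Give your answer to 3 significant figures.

49.4 °C

Heat balance on the well-mixed liquid: M c_p dT/dt = ṁ c_p (T_in − T) + 25.8.
Rearrange: dT/dt = (T_ss − T)/τ with τ = M/ṁ = 537.88 min and T_ss = T_in + Q̇/(ṁ c_p) = 54.924 °C.
T approaches T_ss exponentially: T(t) = T_ss + (T₀ − T_ss) e^(−t/τ).
T(947) = 54.924 + (-32.324)·e^(−947/537.88) = 54.924 + (-32.324)·0.17194 = 49.366 °C.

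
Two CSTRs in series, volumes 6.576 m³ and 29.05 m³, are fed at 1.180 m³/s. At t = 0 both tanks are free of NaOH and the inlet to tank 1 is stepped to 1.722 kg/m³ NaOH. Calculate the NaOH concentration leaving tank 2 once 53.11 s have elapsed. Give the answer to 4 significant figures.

1.465 kg/m³

Time constants: τᵢ = Vᵢ/Q for each well-mixed tank.
τ₁ = 6.576/1.180 = 5.57288 s; τ₂ = 29.05/1.180 = 24.6186 s.
Tank 1: C₁ = C_in(1 − e^(−t/τ₁)). Tank 2 (τ₁ ≠ τ₂): C₂ = C_in[1 − (τ₁ e^(−t/τ₁) − τ₂ e^(−t/τ₂))/(τ₁ − τ₂)].
At t = 53.11: e^(−t/τ₁) = 7.26339e-05, e^(−t/τ₂) = 0.115636.
C₂ = 1.722·[1 − (5.57288·7.26339e-05 − 24.6186·0.115636)/(-19.0458)] = 1.722·0.850550 = 1.46465 kg/m³.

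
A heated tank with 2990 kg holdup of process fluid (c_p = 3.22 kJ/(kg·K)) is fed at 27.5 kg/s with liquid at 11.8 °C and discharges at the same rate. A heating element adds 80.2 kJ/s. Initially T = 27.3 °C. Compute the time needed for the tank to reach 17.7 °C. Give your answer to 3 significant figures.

Energy balance: M c_p dT/dt = ṁ c_p (T_in − T) + 80.2.
τ = M/ṁ = 108.73 s; T_ss = T_in + Q̇/(ṁ c_p) = 12.706 °C.
T(t) = T_ss + (T₀ − T_ss) e^(−t/τ). Set T = 17.7:
e^(−t/τ) = (17.7 − 12.706)/(27.3 − 12.706) = 0.34221
t = −108.73 · ln(0.34221) = 116.59 s.

117 s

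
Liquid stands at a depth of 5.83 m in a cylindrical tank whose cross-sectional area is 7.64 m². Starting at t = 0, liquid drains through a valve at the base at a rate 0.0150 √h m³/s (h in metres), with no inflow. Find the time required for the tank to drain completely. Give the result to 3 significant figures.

Mass balance (ρ constant): A dh/dt = −0.0150 √h.
This is separable: 2 d(√h)/dt = −0.0150/A, so √h = √h₀ − (0.0150/(2A)) t.
Tank is empty when √h = 0: t_empty = 2A√h₀/0.0150.
t_empty = 2·7.64·√5.83/0.0150 = 15.280·2.4145/0.0150 = 2459.6 s.

2460 s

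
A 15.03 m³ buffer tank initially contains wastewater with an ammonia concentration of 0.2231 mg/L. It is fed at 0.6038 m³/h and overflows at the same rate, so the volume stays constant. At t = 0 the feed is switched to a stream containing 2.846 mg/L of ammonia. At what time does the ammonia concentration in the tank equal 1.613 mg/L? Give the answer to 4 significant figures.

Accumulation = in − out for the solute gives V dC/dt = Q(C_in − C), so τ = V/Q = 24.8923 h.
C(t) = C_in + (C₀ − C_in) e^(−t/τ). Set C = 1.613 and solve for t:
e^(−t/τ) = (C − C_in)/(C₀ − C_in) = (1.613 − 2.846)/(0.2231 − 2.846) = 0.470090
t = −τ ln(…) = 24.8923 × 0.754830 = 18.7895 h.

18.79 h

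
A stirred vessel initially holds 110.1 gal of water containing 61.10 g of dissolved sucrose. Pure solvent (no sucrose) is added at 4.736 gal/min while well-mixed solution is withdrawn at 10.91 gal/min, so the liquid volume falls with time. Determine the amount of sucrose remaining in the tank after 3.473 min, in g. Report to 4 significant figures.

Let m(t) be the amount of sucrose. Volume: V(t) = V₀ + (Q_in − Q_out) t = 110.1 − 6.17400 t; V(3.473) = 88.6577 gal.
No sucrose enters, so dm/dt = −Q_out · (m/V).
Separate: dm/m = −Q_out dt/V(t) ⇒ ln(m/m₀) = −(Q_out/(Q_in−Q_out)) ln(V/V₀).
m = m₀ (V₀/V)^(Q_out/(Q_in−Q_out)) = 61.10 × (110.1/88.6577)^(-1.76709) = 41.6687 g.

41.67 g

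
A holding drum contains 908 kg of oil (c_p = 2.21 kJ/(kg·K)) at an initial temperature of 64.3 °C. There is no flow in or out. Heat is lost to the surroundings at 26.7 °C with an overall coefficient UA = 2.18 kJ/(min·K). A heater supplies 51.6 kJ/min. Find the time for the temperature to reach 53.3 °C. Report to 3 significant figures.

1440 min

M c_p dT/dt = −UA(T − T_amb) + Q̇.
τ = M c_p/UA = 920.50 min; T_ss = T_amb + Q̇/UA = 26.7 + 51.6/2.18 = 50.370 °C.
T(t) = T_ss + (T₀ − T_ss)e^(−t/τ); set T = 53.3:
t = −τ ln[(T − T_ss)/(T₀ − T_ss)] = −920.50 · ln(0.21035) = 1435.0 min.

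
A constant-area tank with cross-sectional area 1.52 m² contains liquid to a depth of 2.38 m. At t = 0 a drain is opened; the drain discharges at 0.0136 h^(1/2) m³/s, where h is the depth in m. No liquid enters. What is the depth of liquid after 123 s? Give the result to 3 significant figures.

0.985 m

Volume balance on the tank: A dh/dt = −0.0136 √h.
Separate and integrate: 2(√h − √h₀) = −(0.0136/A) t.
√h = √2.38 − 0.0136·123/(2·1.52) = 1.5427 − 0.55026 = 0.99246.
h = 0.99246² = 0.98498 m.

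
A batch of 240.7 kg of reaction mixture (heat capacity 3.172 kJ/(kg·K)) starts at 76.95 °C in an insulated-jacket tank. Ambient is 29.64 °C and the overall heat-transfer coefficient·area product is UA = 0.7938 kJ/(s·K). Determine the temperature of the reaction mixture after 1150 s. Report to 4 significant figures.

Heat balance on the well-mixed liquid: M c_p dT/dt = −UA(T − T_amb).
dT/dt = (T_ss − T)/τ with T_ss = T_amb = 29.6400 °C, τ = M c_p/UA = 240.7·3.172/0.7938 = 961.830 s.
Integrating: T(t) = T_ss + (T₀ − T_ss) e^(−t/τ).
T(1150) = 29.6400 + (47.3100)·0.302511 = 43.9518 °C.

43.95 °C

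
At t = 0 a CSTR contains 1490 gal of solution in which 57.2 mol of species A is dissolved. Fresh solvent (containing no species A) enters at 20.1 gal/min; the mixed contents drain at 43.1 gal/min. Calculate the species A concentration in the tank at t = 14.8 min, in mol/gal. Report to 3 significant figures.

0.0306 mol/gal

Total volume: dV/dt = Q_in − Q_out = -23.000 gal/min, so V(t) = 1490 − 23.000 t and V(14.8) = 1149.6 gal.
Solute balance: dm/dt = 0 − Q_out C = −Q_out m/V(t).
dm/m = −Q_out dt/(V₀ − 23.000 t); integrating gives ln(m/m₀) = −(Q_out/(Q_in−Q_out)) ln(V/V₀).
m = m₀ (V₀/V)^(Q_out/(Q_in−Q_out)) = 57.2 × (1490/1149.6)^(-1.8739) = 35.182 mol.
C = m/V = 35.182/1149.6 = 0.030604 mol/gal.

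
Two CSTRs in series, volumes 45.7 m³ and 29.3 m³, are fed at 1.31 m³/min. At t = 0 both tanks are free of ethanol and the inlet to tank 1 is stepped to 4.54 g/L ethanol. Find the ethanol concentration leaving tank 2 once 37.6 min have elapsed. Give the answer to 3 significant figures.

1.74 g/L

Each tank obeys Vᵢ dCᵢ/dt = Q(Cᵢ₋₁ − Cᵢ), so τᵢ = Vᵢ/Q.
τ₁ = 45.7/1.31 = 34.885 min; τ₂ = 29.3/1.31 = 22.366 min.
Solving the cascade with C₁(0)=C₂(0)=0 gives C₂(t) = C_in[1 − (τ₁ e^(−t/τ₁) − τ₂ e^(−t/τ₂))/(τ₁ − τ₂)].
At t = 37.6: e^(−t/τ₁) = 0.34034, e^(−t/τ₂) = 0.18617.
C₂ = 4.54·[1 − (34.885·0.34034 − 22.366·0.18617)/(12.519)] = 4.54·0.38422 = 1.7444 g/L.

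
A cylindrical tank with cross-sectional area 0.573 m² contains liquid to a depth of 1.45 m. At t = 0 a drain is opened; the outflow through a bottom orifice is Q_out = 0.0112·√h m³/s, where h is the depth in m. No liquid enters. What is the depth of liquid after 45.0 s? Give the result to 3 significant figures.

0.584 m

With no inflow, A dh/dt = −0.0112 √h.
Separate and integrate: 2(√h − √h₀) = −(0.0112/A) t.
√h = √1.45 − 0.0112·45.0/(2·0.573) = 1.2042 − 0.43979 = 0.76437.
h = 0.76437² = 0.58426 m.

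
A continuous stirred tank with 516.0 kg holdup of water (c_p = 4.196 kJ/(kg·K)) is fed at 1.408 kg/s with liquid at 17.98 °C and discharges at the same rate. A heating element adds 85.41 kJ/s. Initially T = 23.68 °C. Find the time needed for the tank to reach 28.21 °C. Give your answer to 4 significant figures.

M c_p dT/dt = ṁ c_p (T_in − T) + Q̇.
τ = M/ṁ = 366.477 s; T_ss = T_in + Q̇/(ṁ c_p) = 32.4367 °C.
T(t) = T_ss + (T₀ − T_ss) e^(−t/τ). Set T = 28.21:
e^(−t/τ) = (28.21 − 32.4367)/(23.68 − 32.4367) = 0.482685
t = −366.477 · ln(0.482685) = 266.939 s.

266.9 s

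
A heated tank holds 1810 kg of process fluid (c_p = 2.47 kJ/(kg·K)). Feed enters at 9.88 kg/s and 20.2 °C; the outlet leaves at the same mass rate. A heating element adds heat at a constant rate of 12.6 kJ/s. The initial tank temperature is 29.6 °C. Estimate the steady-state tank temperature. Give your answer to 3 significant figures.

20.7 °C

M c_p dT/dt = ṁ c_p (T_in − T) + Q̇.
At steady state dT/dt = 0 ⇒ T_ss = T_in + Q̇/(ṁ c_p) = 20.2 + 12.6/(9.88·2.47) = 20.716 °C.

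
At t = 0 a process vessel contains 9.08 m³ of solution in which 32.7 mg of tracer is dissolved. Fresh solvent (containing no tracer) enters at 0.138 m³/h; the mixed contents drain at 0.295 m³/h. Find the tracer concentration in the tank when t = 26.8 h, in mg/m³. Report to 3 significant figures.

2.08 mg/m³

Let m(t) be the amount of tracer. Volume: V(t) = V₀ + (Q_in − Q_out) t = 9.08 − 0.15700 t; V(26.8) = 4.8724 m³.
Species balance (pure solvent in): dm/dt = −Q_out · m/V(t).
dm/m = −Q_out dt/(V₀ − 0.15700 t); integrating gives ln(m/m₀) = −(Q_out/(Q_in−Q_out)) ln(V/V₀).
m = m₀ (V₀/V)^(Q_out/(Q_in−Q_out)) = 32.7 × (9.08/4.8724)^(-1.8790) = 10.153 mg.
C = m/V = 10.153/4.8724 = 2.0837 mg/m³.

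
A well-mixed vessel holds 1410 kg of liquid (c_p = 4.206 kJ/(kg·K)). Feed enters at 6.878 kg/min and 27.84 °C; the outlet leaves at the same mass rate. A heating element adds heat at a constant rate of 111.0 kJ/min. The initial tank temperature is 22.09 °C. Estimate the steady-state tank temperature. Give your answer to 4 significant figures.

M c_p dT/dt = ṁ c_p (T_in − T) + Q̇.
At steady state dT/dt = 0 ⇒ T_ss = T_in + Q̇/(ṁ c_p) = 27.84 + 111.0/(6.878·4.206) = 31.6770 °C.

31.68 °C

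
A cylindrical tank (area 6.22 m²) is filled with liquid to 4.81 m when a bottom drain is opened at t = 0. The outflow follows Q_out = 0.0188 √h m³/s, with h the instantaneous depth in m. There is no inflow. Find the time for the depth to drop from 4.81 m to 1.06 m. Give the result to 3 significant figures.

A dh/dt = −Q_out = −0.0188 √h.
Separate and integrate: 2(√h − √h₀) = −(0.0188/A) t.
t = 2A(√h₀ − √h)/0.0188 = 2·6.22·(√4.81 − √1.06)/0.0188
  = 12.440 × (2.1932 − 1.0296) / 0.0188 = 769.96 s.

770 s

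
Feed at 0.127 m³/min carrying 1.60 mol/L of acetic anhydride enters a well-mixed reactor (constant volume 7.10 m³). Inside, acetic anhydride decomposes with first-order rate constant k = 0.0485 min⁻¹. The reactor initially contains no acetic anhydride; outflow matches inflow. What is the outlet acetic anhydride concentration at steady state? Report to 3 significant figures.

V dC/dt = Q(C_in − C) − k V C.
Steady state (dC/dt = 0): C_ss = Q C_in/(Q + kV) = C_in/(1 + kV/Q).
C_ss = 0.127·1.60/(0.127 + 0.0485·7.10) = 0.20320/0.47135 = 0.43110 mol/L.

0.431 mol/L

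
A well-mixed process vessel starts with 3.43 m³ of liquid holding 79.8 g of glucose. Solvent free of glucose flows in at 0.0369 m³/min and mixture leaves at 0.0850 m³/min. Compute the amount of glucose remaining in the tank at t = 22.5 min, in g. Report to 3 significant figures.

Let m(t) be the amount of glucose. Volume: V(t) = V₀ + (Q_in − Q_out) t = 3.43 − 0.048100 t; V(22.5) = 2.3478 m³.
Solute balance: dm/dt = 0 − Q_out C = −Q_out m/V(t).
Separate: dm/m = −Q_out dt/V(t) ⇒ ln(m/m₀) = −(Q_out/(Q_in−Q_out)) ln(V/V₀).
m = m₀ (V₀/V)^(Q_out/(Q_in−Q_out)) = 79.8 × (3.43/2.3478)^(-1.7672) = 40.837 g.

40.8 g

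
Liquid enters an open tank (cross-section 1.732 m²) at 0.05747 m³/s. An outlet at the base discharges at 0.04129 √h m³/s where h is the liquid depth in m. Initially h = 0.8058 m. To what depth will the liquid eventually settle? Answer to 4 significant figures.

A dh/dt = Q_in − 0.04129 √h. Steady state requires inflow = outflow:
Q_in = 0.04129 √h_ss ⇒ √h_ss = 0.05747/0.04129 = 1.39186.
h_ss = 1.39186² = 1.93728 m. (Since h₀ = 0.8058 m < h_ss, the level will rise toward this value.)

1.937 m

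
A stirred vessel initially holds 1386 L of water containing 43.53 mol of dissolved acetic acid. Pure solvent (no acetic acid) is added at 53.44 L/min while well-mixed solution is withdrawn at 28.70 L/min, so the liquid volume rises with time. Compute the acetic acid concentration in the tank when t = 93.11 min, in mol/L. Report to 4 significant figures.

Let m(t) be the amount of acetic acid. Volume: V(t) = V₀ + (Q_in − Q_out) t = 1386 + 24.7400 t; V(93.11) = 3689.54 L.
Solute balance: dm/dt = 0 − Q_out C = −Q_out m/V(t).
Separate: dm/m = −Q_out dt/V(t) ⇒ ln(m/m₀) = −(Q_out/(Q_in−Q_out)) ln(V/V₀).
m = m₀ (V₀/V)^(Q_out/(Q_in−Q_out)) = 43.53 × (1386/3689.54)^(1.16006) = 13.9804 mol.
C = m/V = 13.9804/3689.54 = 0.00378919 mol/L.

0.003789 mol/L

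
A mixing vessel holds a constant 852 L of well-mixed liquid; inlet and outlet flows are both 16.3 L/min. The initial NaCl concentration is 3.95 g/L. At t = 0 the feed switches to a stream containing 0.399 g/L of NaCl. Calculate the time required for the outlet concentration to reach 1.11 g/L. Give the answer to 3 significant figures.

84.1 min

Species balance: V dC/dt = Q(C_in − C) ⇒ τ = V/Q = 52.270 min.
C(t) = C_in + (C₀ − C_in) e^(−t/τ). Set C = 1.11 and solve for t:
e^(−t/τ) = (C − C_in)/(C₀ − C_in) = (1.11 − 0.399)/(3.95 − 0.399) = 0.20023
t = −τ ln(…) = 52.270 × 1.6083 = 84.066 min.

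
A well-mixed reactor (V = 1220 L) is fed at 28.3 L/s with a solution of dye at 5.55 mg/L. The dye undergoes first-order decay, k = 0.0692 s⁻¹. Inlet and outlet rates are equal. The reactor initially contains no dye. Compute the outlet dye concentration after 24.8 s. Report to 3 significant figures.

Accumulation = in − out − consumed: V dC/dt = Q C_in − Q C − k V C.
dC/dt = (Q/V) C_in − (Q/V + k) C; effective rate a = Q/V + k = 0.023197 + 0.0692 = 0.092397 s⁻¹.
C_ss = Q C_in/(Q + kV) = 1.3934 mg/L; C(t) = C_ss + (C₀ − C_ss) e^(−a t).
C(24.8) = 1.3934 + (-1.3934)·e^(−0.092397·24.8) = 1.3934 + (-1.3934)·0.10112 = 1.2525 mg/L.

1.25 mg/L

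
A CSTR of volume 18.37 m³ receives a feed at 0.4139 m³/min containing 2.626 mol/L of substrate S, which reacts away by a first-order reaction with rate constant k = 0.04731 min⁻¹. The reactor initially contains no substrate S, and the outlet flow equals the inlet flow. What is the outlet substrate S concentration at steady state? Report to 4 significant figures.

Species balance: V dC/dt = Q C_in − Q C − k V C.
At steady state: 0 = Q C_in − (Q + kV) C_ss, so C_ss = Q C_in/(Q + kV).
C_ss = 0.4139·2.626/(0.4139 + 0.04731·18.37) = 1.08690/1.28298 = 0.847166 mol/L.

0.8472 mol/L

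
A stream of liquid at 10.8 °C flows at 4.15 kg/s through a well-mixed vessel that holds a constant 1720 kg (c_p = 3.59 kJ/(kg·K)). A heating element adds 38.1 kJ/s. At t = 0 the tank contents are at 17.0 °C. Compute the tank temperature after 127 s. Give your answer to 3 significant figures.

M c_p dT/dt = ṁ c_p (T_in − T) + Q̇.
Rearrange: dT/dt = (T_ss − T)/τ with τ = M/ṁ = 414.46 s and T_ss = T_in + Q̇/(ṁ c_p) = 13.357 °C.
Integrating: T(t) = T_ss + (T₀ − T_ss) e^(−t/τ).
T(127) = 13.357 + (3.6427)·e^(−127/414.46) = 13.357 + (3.6427)·0.73607 = 16.039 °C.

16.0 °C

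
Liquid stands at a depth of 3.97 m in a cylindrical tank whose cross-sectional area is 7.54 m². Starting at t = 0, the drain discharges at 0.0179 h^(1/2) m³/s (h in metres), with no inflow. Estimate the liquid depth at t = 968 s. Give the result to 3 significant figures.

A dh/dt = −Q_out = −0.0179 √h.
Separate and integrate: 2(√h − √h₀) = −(0.0179/A) t.
√h = √3.97 − 0.0179·968/(2·7.54) = 1.9925 − 1.1490 = 0.84347.
h = 0.84347² = 0.71144 m.

0.711 m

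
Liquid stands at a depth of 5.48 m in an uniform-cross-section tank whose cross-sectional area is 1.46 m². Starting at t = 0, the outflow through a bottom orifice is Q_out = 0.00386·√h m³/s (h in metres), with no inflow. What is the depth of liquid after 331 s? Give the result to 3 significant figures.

Unsteady balance on liquid volume: A dh/dt = −0.00386 √h.
This is separable: 2 d(√h)/dt = −0.00386/A, so √h = √h₀ − (0.00386/(2A)) t.
√h = √5.48 − 0.00386·331/(2·1.46) = 2.3409 − 0.43755 = 1.9034.
h = 1.9034² = 3.6229 m.

3.62 m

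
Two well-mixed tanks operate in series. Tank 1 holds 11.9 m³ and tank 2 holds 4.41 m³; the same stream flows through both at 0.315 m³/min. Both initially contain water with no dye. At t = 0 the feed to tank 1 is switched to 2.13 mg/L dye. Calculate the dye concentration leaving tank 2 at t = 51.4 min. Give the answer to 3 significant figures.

Species balance on tank i: dCᵢ/dt = (Cᵢ₋₁ − Cᵢ)/τᵢ with τᵢ = Vᵢ/Q.
τ₁ = 11.9/0.315 = 37.778 min; τ₂ = 4.41/0.315 = 14.000 min.
Tank 1: C₁ = C_in(1 − e^(−t/τ₁)). Tank 2 (τ₁ ≠ τ₂): C₂ = C_in[1 − (τ₁ e^(−t/τ₁) − τ₂ e^(−t/τ₂))/(τ₁ − τ₂)].
At t = 51.4: e^(−t/τ₁) = 0.25651, e^(−t/τ₂) = 0.025440.
C₂ = 2.13·[1 − (37.778·0.25651 − 14.000·0.025440)/(23.778)] = 2.13·0.60744 = 1.2938 mg/L.

1.29 mg/L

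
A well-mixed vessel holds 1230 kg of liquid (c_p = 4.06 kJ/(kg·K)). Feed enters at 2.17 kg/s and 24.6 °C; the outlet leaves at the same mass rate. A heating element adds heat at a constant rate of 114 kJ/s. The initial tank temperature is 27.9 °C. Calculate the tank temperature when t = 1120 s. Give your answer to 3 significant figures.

First-law balance (no shaft work): M c_p dT/dt = ṁ c_p (T_in − T) + 114.
τ = M/ṁ = 566.82 s; T_ss = T_in + Q̇/(ṁ c_p) = 24.6 + 114/(2.17·4.06) = 37.540 °C.
This is linear first-order; T(t) = T_ss + (T₀ − T_ss) e^(−t/τ).
T(1120) = 37.540 + (-9.6395)·e^(−1120/566.82) = 37.540 + (-9.6395)·0.13863 = 36.203 °C.

36.2 °C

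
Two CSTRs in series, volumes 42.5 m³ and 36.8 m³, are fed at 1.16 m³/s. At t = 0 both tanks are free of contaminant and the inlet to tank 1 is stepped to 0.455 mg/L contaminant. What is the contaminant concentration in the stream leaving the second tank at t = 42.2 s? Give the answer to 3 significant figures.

Time constants: τᵢ = Vᵢ/Q for each well-mixed tank.
τ₁ = 42.5/1.16 = 36.638 s; τ₂ = 36.8/1.16 = 31.724 s.
Tank 1: C₁ = C_in(1 − e^(−t/τ₁)). Tank 2 (τ₁ ≠ τ₂): C₂ = C_in[1 − (τ₁ e^(−t/τ₁) − τ₂ e^(−t/τ₂))/(τ₁ − τ₂)].
At t = 42.2: e^(−t/τ₁) = 0.31606, e^(−t/τ₂) = 0.26442.
C₂ = 0.455·[1 − (36.638·0.31606 − 31.724·0.26442)/(4.9138)] = 0.455·0.35052 = 0.15948 mg/L.

0.159 mg/L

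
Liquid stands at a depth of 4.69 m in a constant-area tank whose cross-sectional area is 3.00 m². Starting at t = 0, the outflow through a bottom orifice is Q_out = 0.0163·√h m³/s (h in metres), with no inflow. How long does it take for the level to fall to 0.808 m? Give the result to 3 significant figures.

With no inflow, A dh/dt = −0.0163 √h.
This is separable: 2 d(√h)/dt = −0.0163/A, so √h = √h₀ − (0.0163/(2A)) t.
t = 2A(√h₀ − √h)/0.0163 = 2·3.00·(√4.69 − √0.808)/0.0163
  = 6.0000 × (2.1656 − 0.89889) / 0.0163 = 466.29 s.

466 s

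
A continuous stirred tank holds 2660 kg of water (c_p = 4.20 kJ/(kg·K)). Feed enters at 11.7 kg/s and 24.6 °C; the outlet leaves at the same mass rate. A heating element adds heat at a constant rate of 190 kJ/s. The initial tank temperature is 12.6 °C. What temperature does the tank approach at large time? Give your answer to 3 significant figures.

Heat balance on the well-mixed liquid: M c_p dT/dt = ṁ c_p (T_in − T) + 190.
At steady state dT/dt = 0 ⇒ T_ss = T_in + Q̇/(ṁ c_p) = 24.6 + 190/(11.7·4.20) = 28.467 °C.

28.5 °C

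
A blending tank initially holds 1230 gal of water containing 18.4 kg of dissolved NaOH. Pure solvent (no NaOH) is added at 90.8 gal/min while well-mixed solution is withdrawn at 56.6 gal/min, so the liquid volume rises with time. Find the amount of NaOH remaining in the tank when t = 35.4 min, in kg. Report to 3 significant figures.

Total volume: dV/dt = Q_in − Q_out = 34.200 gal/min, so V(t) = 1230 + 34.200 t and V(35.4) = 2440.7 gal.
Species balance (pure solvent in): dm/dt = −Q_out · m/V(t).
dm/m = −Q_out dt/(V₀ + 34.200 t); integrating gives ln(m/m₀) = −(Q_out/(Q_in−Q_out)) ln(V/V₀).
m = m₀ (V₀/V)^(Q_out/(Q_in−Q_out)) = 18.4 × (1230/2440.7)^(1.6550) = 5.9196 kg.

5.92 kg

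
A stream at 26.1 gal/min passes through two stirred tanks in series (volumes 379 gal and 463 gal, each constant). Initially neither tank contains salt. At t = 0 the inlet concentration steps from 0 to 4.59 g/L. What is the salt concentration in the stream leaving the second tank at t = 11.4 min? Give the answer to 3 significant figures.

Species balance on tank i: dCᵢ/dt = (Cᵢ₋₁ − Cᵢ)/τᵢ with τᵢ = Vᵢ/Q.
τ₁ = 379/26.1 = 14.521 min; τ₂ = 463/26.1 = 17.739 min.
Tank 1: C₁ = C_in(1 − e^(−t/τ₁)). Tank 2 (τ₁ ≠ τ₂): C₂ = C_in[1 − (τ₁ e^(−t/τ₁) − τ₂ e^(−t/τ₂))/(τ₁ − τ₂)].
At t = 11.4: e^(−t/τ₁) = 0.45609, e^(−t/τ₂) = 0.52590.
C₂ = 4.59·[1 − (14.521·0.45609 − 17.739·0.52590)/(-3.2184)] = 4.59·0.15910 = 0.73025 g/L.

0.730 g/L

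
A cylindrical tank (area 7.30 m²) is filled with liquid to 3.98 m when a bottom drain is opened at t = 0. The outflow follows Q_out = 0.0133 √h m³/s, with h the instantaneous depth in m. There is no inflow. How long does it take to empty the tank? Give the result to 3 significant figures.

2190 s

Accumulation of liquid (constant cross-section A): A dh/dt = −0.0133 √h.
∫ h^(−1/2) dh = −(0.0133/A) ∫ dt, giving 2√h = 2√h₀ − (0.0133/A) t.
Set h = 0: 2√h₀ = (0.0133/A) t_empty ⇒ t_empty = 2A√h₀/0.0133.
t_empty = 2·7.30·√3.98/0.0133 = 14.600·1.9950/0.0133 = 2190.0 s.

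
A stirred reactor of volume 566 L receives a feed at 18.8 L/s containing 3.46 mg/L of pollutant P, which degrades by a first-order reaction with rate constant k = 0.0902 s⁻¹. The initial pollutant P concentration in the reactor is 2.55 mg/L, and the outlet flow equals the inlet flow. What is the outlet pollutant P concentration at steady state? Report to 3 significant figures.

V dC/dt = Q(C_in − C) − k V C.
At steady state: 0 = Q C_in − (Q + kV) C_ss, so C_ss = Q C_in/(Q + kV).
C_ss = 18.8·3.46/(18.8 + 0.0902·566) = 65.048/69.853 = 0.93121 mg/L.

0.931 mg/L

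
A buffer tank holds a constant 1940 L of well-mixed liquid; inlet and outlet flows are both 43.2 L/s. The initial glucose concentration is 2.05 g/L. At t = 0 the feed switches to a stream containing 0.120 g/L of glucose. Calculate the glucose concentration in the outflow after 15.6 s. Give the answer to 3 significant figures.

Accumulation = in − out for the solute gives V dC/dt = Q(C_in − C).
Rewrite as dC/dt + C/τ = C_in/τ, τ = V/Q = 44.907 s.
Solution: C(t) = C_in + (C₀ − C_in) e^(−t/τ).
C(15.6) = 0.120 + (2.05 − 0.120)·e^(−15.6/44.907) = 0.120 + (1.9300)·0.70654 = 1.4836 g/L.

1.48 g/L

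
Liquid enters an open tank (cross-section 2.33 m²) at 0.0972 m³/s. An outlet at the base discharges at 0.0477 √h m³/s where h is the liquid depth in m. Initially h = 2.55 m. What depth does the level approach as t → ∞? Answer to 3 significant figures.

4.15 m

A dh/dt = Q_in − 0.0477 √h. Steady state requires inflow = outflow:
Q_in = 0.0477 √h_ss ⇒ √h_ss = 0.0972/0.0477 = 2.0377.
h_ss = 2.0377² = 4.1524 m. (Since h₀ = 2.55 m < h_ss, the level will rise toward this value.)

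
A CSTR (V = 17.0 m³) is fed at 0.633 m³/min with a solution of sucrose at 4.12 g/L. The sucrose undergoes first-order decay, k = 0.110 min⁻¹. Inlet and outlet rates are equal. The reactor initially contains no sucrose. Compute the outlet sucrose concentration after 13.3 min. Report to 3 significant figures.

0.895 g/L

Accumulation = in − out − consumed: V dC/dt = Q C_in − Q C − k V C.
dC/dt = (Q/V) C_in − (Q/V + k) C; effective rate a = Q/V + k = 0.037235 + 0.110 = 0.14724 min⁻¹.
C_ss = Q C_in/(Q + kV) = 1.0419 g/L; C(t) = C_ss + (C₀ − C_ss) e^(−a t).
C(13.3) = 1.0419 + (-1.0419)·e^(−0.14724·13.3) = 1.0419 + (-1.0419)·0.14111 = 0.89491 g/L.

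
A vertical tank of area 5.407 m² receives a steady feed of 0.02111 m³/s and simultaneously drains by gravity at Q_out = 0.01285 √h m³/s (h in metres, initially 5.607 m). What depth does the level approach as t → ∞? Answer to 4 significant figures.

Level balance: A dh/dt = 0.02111 − 0.01285 √h. Setting dh/dt = 0:
Q_in = 0.01285 √h_ss ⇒ √h_ss = 0.02111/0.01285 = 1.64280.
h_ss = 1.64280² = 2.69880 m. (Since h₀ = 5.607 m > h_ss, the level will fall toward this value.)

2.699 m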